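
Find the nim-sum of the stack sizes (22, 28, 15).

5

Nim-sum: 22 ⊕ 28 ⊕ 15 = 5.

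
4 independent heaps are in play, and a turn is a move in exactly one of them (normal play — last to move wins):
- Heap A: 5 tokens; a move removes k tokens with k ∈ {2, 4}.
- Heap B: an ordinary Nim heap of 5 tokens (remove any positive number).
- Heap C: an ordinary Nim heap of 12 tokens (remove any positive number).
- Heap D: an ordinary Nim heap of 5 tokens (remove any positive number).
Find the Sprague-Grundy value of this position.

14

For heap A, compute g(0), g(1), … with moves {2, 4}:
k:     0  1  2  3  4  5
g(k):  0  0  1  1  2  2
So g(5) = 2.
Heap B is a plain Nim heap of size 5, so its Grundy value is 5.
Heap C is a plain Nim heap of size 12, so its Grundy value is 12.
Heap D is a plain Nim heap of size 5, so its Grundy value is 5.
By the Sprague-Grundy theorem, the Grundy value of a sum of independent games is the XOR of the component values.
Combined value = 2 ⊕ 5 ⊕ 12 ⊕ 5 = 14.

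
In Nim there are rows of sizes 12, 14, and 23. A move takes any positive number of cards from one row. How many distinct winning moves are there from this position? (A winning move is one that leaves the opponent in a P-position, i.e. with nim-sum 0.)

1

Nim-sum: 12 ^ 14 ^ 23 = 21.
The overall nim-sum is X = 21. A row of size p has a winning move iff p XOR X < p (reduce it to p XOR X).
  12: 12 XOR 21 = 25 ≥ 12 — no move.
  14: 14 XOR 21 = 27 ≥ 14 — no move.
  23: 23 XOR 21 = 2 < 23 — winning move (to 2).
That gives 1 winning move.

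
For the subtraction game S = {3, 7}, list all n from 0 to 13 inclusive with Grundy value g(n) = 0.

Compute g(0), g(1), … for moves {3, 7}:
k:     0  1  2  3  4  5  6  7  8  9 10 11 12 13
g(k):  0  0  0  1  1  1  0  2  2  1  0  0  0  1
The P-positions (g = 0) in 0..13 are 0, 1, 2, 6, 10, 11, 12.

0, 1, 2, 6, 10, 11, 12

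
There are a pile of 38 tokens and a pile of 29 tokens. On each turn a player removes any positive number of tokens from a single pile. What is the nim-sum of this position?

59

Compute the nim-sum pairwise:
38 ⊕ 29 = 59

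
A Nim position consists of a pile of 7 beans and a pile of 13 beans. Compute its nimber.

Write each in binary and XOR column by column:
  0111  (7)
  1101  (13)
  ----
  1010  (10)

10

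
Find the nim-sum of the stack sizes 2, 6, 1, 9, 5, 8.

In binary:
  0010  (2)
  0110  (6)
  0001  (1)
  1001  (9)
  0101  (5)
  1000  (8)
  ----
  0001  (1)

1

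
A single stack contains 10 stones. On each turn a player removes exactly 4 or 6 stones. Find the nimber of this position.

Compute g(0), g(1), … for moves {4, 6}:
k:     0  1  2  3  4  5  6  7  8  9 10
g(k):  0  0  0  0  1  1  1  1  2  2  0
So g(10) = 0.

0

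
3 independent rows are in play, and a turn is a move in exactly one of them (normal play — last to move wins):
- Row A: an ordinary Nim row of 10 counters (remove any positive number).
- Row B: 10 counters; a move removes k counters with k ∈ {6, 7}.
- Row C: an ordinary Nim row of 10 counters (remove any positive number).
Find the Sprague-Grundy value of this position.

Row A is a plain Nim row of size 10, so its Grundy value is 10.
For row B, compute g(0), g(1), … with moves {6, 7}:
k:     0  1  2  3  4  5  6  7  8  9 10
g(k):  0  0  0  0  0  0  1  1  1  1  1
So g(10) = 1.
Row C is a plain Nim row of size 10, so its Grundy value is 10.
The value of a disjunctive sum is the nim-sum of the parts.
Combined value = 10 ⊕ 1 ⊕ 10 = 1.

1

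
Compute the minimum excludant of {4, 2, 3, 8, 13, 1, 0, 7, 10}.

The values 0, 1, 2, 3, 4 are all present; 5 is the first non-negative integer missing from the set.

5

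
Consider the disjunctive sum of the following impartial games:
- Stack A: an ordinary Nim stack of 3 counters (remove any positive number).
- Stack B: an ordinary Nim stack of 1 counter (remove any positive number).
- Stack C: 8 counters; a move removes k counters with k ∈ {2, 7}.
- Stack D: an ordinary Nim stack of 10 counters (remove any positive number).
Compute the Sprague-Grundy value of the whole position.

10

Stack A is a plain Nim stack of size 3, so its Grundy value is 3.
Stack B is a plain Nim stack of size 1, so its Grundy value is 1.
Build the Grundy sequence for stack C with g(k) = mex{g(k−s) : s ∈ {2, 7}, s ≤ k}:
g(0) = mex{} = 0
g(1) = mex{} = 0
g(2) = mex{0} = 1
g(3) = mex{0} = 1
g(4) = mex{1} = 0
g(5) = mex{1} = 0
g(6) = mex{0} = 1
g(7) = mex{0} = 1
g(8) = mex{0,1} = 2
So g(8) = 2.
Stack D is a plain Nim stack of size 10, so its Grundy value is 10.
By the Sprague-Grundy theorem, the Grundy value of a sum of independent games is the XOR of the component values.
Combined value = 3 ⊕ 1 ⊕ 2 ⊕ 10 = 10.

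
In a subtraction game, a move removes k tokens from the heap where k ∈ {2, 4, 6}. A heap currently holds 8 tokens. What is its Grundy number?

Compute g(0), g(1), … for moves {2, 4, 6}:
k:     0  1  2  3  4  5  6  7  8
g(k):  0  0  1  1  2  2  3  3  0
So g(8) = 0.

0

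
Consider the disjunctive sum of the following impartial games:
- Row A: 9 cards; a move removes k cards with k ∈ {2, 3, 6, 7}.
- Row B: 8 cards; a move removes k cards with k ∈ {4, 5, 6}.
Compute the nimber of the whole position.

2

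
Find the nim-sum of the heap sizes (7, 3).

Bitwise XOR of the heap sizes:
  111  (7)
  011  (3)
  ---
  100  (4)

4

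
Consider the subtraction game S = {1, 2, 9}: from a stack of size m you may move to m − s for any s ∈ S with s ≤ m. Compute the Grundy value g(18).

2

Grundy values for subtraction set {1, 2, 9}:
k:     0  1  2  3  4  5  6  7  8  9 10 11 12 13 14 15 16 17 18
g(k):  0  1  2  0  1  2  0  1  2  3  0  1  2  0  1  2  0  1  2
So g(18) = 2.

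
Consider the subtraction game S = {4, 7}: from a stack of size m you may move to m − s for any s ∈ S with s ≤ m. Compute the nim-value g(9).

Grundy values for subtraction set {4, 7}:
k:     0  1  2  3  4  5  6  7  8  9
g(k):  0  0  0  0  1  1  1  1  2  2
So g(9) = 2.

2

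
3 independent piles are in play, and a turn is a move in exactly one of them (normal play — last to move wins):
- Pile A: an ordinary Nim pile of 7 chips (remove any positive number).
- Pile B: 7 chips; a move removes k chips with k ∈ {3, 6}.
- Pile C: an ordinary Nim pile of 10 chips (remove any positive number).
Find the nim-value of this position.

15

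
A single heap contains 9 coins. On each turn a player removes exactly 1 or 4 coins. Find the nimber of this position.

2

Compute g(0), g(1), … for moves {1, 4}:
k:     0  1  2  3  4  5  6  7  8  9
g(k):  0  1  0  1  2  0  1  0  1  2
So g(9) = 2.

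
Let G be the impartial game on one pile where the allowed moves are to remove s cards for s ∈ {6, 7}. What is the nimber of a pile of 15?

0

Build the Grundy sequence with g(k) = mex{g(k−s) : s ∈ {6, 7}, s ≤ k}:
k:     0  1  2  3  4  5  6  7  8  9 10 11 12 13 14 15
g(k):  0  0  0  0  0  0  1  1  1  1  1  1  2  0  0  0
So g(15) = 0.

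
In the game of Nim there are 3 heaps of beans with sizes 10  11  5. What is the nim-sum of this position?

4

Bitwise XOR of the heap sizes:
  1010  (10)
  1011  (11)
  0101  (5)
  ----
  0100  (4)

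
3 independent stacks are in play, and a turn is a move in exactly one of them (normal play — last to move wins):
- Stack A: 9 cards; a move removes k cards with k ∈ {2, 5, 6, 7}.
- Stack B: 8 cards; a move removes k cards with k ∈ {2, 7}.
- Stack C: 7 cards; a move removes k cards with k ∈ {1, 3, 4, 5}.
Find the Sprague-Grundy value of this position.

3

Build the Grundy sequence for stack A with g(k) = mex{g(k−s) : s ∈ {2, 5, 6, 7}, s ≤ k}:
g(0) = mex{} = 0
g(1) = mex{} = 0
g(2) = mex{0} = 1
g(3) = mex{0} = 1
g(4) = mex{1} = 0
g(5) = mex{0,1} = 2
g(6) = mex{0} = 1
g(7) = mex{0,1,2} = 3
g(8) = mex{0,1} = 2
g(9) = mex{0,1,3} = 2
So g(9) = 2.
For stack B, compute g(0), g(1), … with moves {2, 7}:
k:     0  1  2  3  4  5  6  7  8
g(k):  0  0  1  1  0  0  1  1  2
So g(8) = 2.
Grundy values for stack C (subtraction set {1, 3, 4, 5}):
k:     0  1  2  3  4  5  6  7
g(k):  0  1  0  1  2  3  2  3
So g(7) = 3.
By the Sprague-Grundy theorem, the Grundy value of a sum of independent games is the XOR of the component values.
Combined value = 2 ⊕ 2 ⊕ 3 = 3.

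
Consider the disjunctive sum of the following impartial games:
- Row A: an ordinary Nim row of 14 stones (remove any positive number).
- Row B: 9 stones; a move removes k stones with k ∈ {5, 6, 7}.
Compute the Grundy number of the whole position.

15

Row A is a plain Nim row of size 14, so its Grundy value is 14.
Build the Grundy sequence for row B with g(k) = mex{g(k−s) : s ∈ {5, 6, 7}, s ≤ k}:
g(0) = mex{} = 0
g(1) = mex{} = 0
g(2) = mex{} = 0
g(3) = mex{} = 0
g(4) = mex{} = 0
g(5) = mex{0} = 1
g(6) = mex{0} = 1
g(7) = mex{0} = 1
g(8) = mex{0} = 1
g(9) = mex{0} = 1
So g(9) = 1.
By the Sprague-Grundy theorem, the Grundy value of a sum of independent games is the XOR of the component values.
Combined value = 14 ⊕ 1 = 15.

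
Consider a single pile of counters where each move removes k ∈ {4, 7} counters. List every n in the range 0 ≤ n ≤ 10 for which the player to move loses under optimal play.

0, 1, 2, 3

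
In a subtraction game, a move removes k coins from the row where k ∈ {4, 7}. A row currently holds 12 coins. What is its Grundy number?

Grundy values for subtraction set {4, 7}:
k:     0  1  2  3  4  5  6  7  8  9 10 11 12
g(k):  0  0  0  0  1  1  1  1  2  2  2  0  0
So g(12) = 0.

0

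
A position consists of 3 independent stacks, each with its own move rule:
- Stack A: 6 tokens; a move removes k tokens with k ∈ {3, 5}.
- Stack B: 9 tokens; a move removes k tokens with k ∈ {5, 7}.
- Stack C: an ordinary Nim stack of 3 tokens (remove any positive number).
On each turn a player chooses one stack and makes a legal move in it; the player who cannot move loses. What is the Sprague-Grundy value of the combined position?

0

Build the Grundy sequence for stack A with g(k) = mex{g(k−s) : s ∈ {3, 5}, s ≤ k}:
k:     0  1  2  3  4  5  6
g(k):  0  0  0  1  1  1  2
So g(6) = 2.
Build the Grundy sequence for stack B with g(k) = mex{g(k−s) : s ∈ {5, 7}, s ≤ k}:
k:     0  1  2  3  4  5  6  7  8  9
g(k):  0  0  0  0  0  1  1  1  1  1
So g(9) = 1.
Stack C is a plain Nim stack of size 3, so its Grundy value is 3.
By the Sprague-Grundy theorem, the Grundy value of a sum of independent games is the XOR of the component values.
Combined value = 2 ⊕ 1 ⊕ 3 = 0.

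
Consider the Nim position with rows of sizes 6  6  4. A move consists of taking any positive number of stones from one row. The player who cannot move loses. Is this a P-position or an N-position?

Nim-sum: 6 ⊕ 6 ⊕ 4 = 4.
The nim-sum is 4 ≠ 0, so this is an N-position: the player to move can win.

N-position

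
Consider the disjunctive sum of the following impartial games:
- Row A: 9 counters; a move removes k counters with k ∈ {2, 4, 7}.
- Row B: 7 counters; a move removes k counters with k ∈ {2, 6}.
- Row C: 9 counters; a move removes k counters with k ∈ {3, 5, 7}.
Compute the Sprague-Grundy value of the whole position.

Build the Grundy sequence for row A with g(k) = mex{g(k−s) : s ∈ {2, 4, 7}, s ≤ k}:
k:     0  1  2  3  4  5  6  7  8  9
g(k):  0  0  1  1  2  2  0  3  1  0
So g(9) = 0.
Grundy values for row B (subtraction set {2, 6}):
g(0) = mex{} = 0
g(1) = mex{} = 0
g(2) = mex{0} = 1
g(3) = mex{0} = 1
g(4) = mex{1} = 0
g(5) = mex{1} = 0
g(6) = mex{0} = 1
g(7) = mex{0} = 1
So g(7) = 1.
Build the Grundy sequence for row C with g(k) = mex{g(k−s) : s ∈ {3, 5, 7}, s ≤ k}:
k:     0  1  2  3  4  5  6  7  8  9
g(k):  0  0  0  1  1  1  2  2  2  3
So g(9) = 3.
By the Sprague-Grundy theorem, the Grundy value of a sum of independent games is the XOR of the component values.
Combined value = 0 ⊕ 1 ⊕ 3 = 2.

2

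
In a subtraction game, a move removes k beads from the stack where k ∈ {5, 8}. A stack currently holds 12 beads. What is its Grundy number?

Grundy values for subtraction set {5, 8}:
g(0) = mex{} = 0
g(1) = mex{} = 0
g(2) = mex{} = 0
g(3) = mex{} = 0
g(4) = mex{} = 0
g(5) = mex{0} = 1
g(6) = mex{0} = 1
g(7) = mex{0} = 1
g(8) = mex{0} = 1
g(9) = mex{0} = 1
g(10) = mex{0,1} = 2
g(11) = mex{0,1} = 2
g(12) = mex{0,1} = 2
So g(12) = 2.

2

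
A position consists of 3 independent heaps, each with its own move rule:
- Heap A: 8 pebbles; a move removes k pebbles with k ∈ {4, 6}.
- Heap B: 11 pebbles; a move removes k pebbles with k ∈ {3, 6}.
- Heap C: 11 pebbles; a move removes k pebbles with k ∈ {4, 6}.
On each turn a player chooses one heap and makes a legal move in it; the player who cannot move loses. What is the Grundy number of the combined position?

2

Grundy values for heap A (subtraction set {4, 6}):
g(0) = mex{} = 0
g(1) = mex{} = 0
g(2) = mex{} = 0
g(3) = mex{} = 0
g(4) = mex{0} = 1
g(5) = mex{0} = 1
g(6) = mex{0} = 1
g(7) = mex{0} = 1
g(8) = mex{0,1} = 2
So g(8) = 2.
For heap B, compute g(0), g(1), … with moves {3, 6}:
g(0) = mex{} = 0
g(1) = mex{} = 0
g(2) = mex{} = 0
g(3) = mex{0} = 1
g(4) = mex{0} = 1
g(5) = mex{0} = 1
g(6) = mex{0,1} = 2
g(7) = mex{0,1} = 2
g(8) = mex{0,1} = 2
g(9) = mex{1,2} = 0
g(10) = mex{1,2} = 0
g(11) = mex{1,2} = 0
So g(11) = 0.
Grundy values for heap C (subtraction set {4, 6}):
k:     0  1  2  3  4  5  6  7  8  9 10 11
g(k):  0  0  0  0  1  1  1  1  2  2  0  0
So g(11) = 0.
By the Sprague-Grundy theorem, the Grundy value of a sum of independent games is the XOR of the component values.
Combined value = 2 ⊕ 0 ⊕ 0 = 2.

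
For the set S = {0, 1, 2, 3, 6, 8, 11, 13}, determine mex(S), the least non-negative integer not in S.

4

The values 0, 1, 2, 3 are all present; 4 is the first non-negative integer missing from the set.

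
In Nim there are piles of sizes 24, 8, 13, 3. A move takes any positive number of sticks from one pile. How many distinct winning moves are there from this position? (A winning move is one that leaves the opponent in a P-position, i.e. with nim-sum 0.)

Nim-sum: 24 ^ 8 ^ 13 ^ 3 = 30.
The overall nim-sum is X = 30. A pile of size p has a winning move iff p XOR X < p (reduce it to p XOR X).
  24: 24 XOR 30 = 6 < 24 — winning move (to 6).
  8: 8 XOR 30 = 22 ≥ 8 — no move.
  13: 13 XOR 30 = 19 ≥ 13 — no move.
  3: 3 XOR 30 = 29 ≥ 3 — no move.
That gives 1 winning move.

1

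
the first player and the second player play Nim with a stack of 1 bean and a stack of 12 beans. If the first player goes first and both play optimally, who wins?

Bitwise XOR of the heap sizes:
  0001  (1)
  1100  (12)
  ----
  1101  (13)
The nim-sum is 13 ≠ 0, so this is an N-position: the player to move can win; the first player has a winning move.

the first player wins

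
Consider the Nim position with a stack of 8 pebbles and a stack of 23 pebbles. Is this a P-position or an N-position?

Nim-sum: 8 ^ 23 = 31.
The nim-sum is 31 ≠ 0, so this is an N-position: the player to move can win.

N-position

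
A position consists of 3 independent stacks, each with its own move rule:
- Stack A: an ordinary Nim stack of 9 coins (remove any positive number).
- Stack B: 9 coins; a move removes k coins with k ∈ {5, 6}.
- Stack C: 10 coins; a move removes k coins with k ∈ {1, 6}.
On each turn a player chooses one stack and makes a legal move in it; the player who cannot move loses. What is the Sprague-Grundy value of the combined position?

Stack A is a plain Nim stack of size 9, so its Grundy value is 9.
Grundy values for stack B (subtraction set {5, 6}):
g(0) = mex{} = 0
g(1) = mex{} = 0
g(2) = mex{} = 0
g(3) = mex{} = 0
g(4) = mex{} = 0
g(5) = mex{0} = 1
g(6) = mex{0} = 1
g(7) = mex{0} = 1
g(8) = mex{0} = 1
g(9) = mex{0} = 1
So g(9) = 1.
For stack C, compute g(0), g(1), … with moves {1, 6}:
k:     0  1  2  3  4  5  6  7  8  9 10
g(k):  0  1  0  1  0  1  2  0  1  0  1
So g(10) = 1.
The value of a disjunctive sum is the nim-sum of the parts.
Combined value = 9 XOR 1 XOR 1 = 9.

9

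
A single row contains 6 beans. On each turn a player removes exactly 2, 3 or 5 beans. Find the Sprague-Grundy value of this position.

3

Compute g(0), g(1), … for moves {2, 3, 5}:
g(0) = mex{} = 0
g(1) = mex{} = 0
g(2) = mex{0} = 1
g(3) = mex{0} = 1
g(4) = mex{0,1} = 2
g(5) = mex{0,1} = 2
g(6) = mex{0,1,2} = 3
So g(6) = 3.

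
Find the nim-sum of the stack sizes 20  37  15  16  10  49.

21

Write each in binary and XOR column by column:
  010100  (20)
  100101  (37)
  001111  (15)
  010000  (16)
  001010  (10)
  110001  (49)
  ------
  010101  (21)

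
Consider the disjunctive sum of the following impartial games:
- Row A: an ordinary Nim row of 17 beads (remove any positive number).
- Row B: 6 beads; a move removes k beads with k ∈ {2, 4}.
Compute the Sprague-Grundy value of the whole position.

Row A is a plain Nim row of size 17, so its Grundy value is 17.
Grundy values for row B (subtraction set {2, 4}):
k:     0  1  2  3  4  5  6
g(k):  0  0  1  1  2  2  0
So g(6) = 0.
By the Sprague-Grundy theorem, the Grundy value of a sum of independent games is the XOR of the component values.
Combined value = 17 XOR 0 = 17.

17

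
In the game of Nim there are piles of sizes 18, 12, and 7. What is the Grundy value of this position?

25

In binary:
  10010  (18)
  01100  (12)
  00111  (7)
  -----
  11001  (25)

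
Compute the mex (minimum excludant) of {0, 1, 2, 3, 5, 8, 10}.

The values 0, 1, 2, 3 are all present; 4 is the first non-negative integer missing from the set.

4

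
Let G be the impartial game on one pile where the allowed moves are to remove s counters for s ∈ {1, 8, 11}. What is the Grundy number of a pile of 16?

Grundy values for subtraction set {1, 8, 11}:
k:     0  1  2  3  4  5  6  7  8  9 10 11 12 13 14 15 16
g(k):  0  1  0  1  0  1  0  1  2  0  1  2  3  2  3  2  0
So g(16) = 0.

0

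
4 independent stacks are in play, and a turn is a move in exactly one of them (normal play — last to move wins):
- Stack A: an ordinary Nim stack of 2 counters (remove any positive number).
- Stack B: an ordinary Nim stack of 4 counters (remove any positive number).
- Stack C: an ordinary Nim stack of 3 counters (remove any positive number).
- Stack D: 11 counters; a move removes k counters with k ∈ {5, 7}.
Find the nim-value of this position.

7

Stack A is a plain Nim stack of size 2, so its Grundy value is 2.
Stack B is a plain Nim stack of size 4, so its Grundy value is 4.
Stack C is a plain Nim stack of size 3, so its Grundy value is 3.
Build the Grundy sequence for stack D with g(k) = mex{g(k−s) : s ∈ {5, 7}, s ≤ k}:
k:     0  1  2  3  4  5  6  7  8  9 10 11
g(k):  0  0  0  0  0  1  1  1  1  1  2  2
So g(11) = 2.
By the Sprague-Grundy theorem, the Grundy value of a sum of independent games is the XOR of the component values.
Combined value = 2 ⊕ 4 ⊕ 3 ⊕ 2 = 7.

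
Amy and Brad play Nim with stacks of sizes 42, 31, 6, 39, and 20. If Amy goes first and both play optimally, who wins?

In binary:
  101010  (42)
  011111  (31)
  000110  (6)
  100111  (39)
  010100  (20)
  ------
  000000  (0)
The nim-sum is 0, so this is a P-position: the player to move is in a losing position under optimal play; Amy is about to move from it and so loses — Brad wins.

Brad wins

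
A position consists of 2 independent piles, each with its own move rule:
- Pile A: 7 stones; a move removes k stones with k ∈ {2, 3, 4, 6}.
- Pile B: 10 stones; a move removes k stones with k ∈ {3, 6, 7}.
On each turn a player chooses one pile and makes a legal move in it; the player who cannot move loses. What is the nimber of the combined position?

Build the Grundy sequence for pile A with g(k) = mex{g(k−s) : s ∈ {2, 3, 4, 6}, s ≤ k}:
g(0) = mex{} = 0
g(1) = mex{} = 0
g(2) = mex{0} = 1
g(3) = mex{0} = 1
g(4) = mex{0,1} = 2
g(5) = mex{0,1} = 2
g(6) = mex{0,1,2} = 3
g(7) = mex{0,1,2} = 3
So g(7) = 3.
For pile B, compute g(0), g(1), … with moves {3, 6, 7}:
g(0) = mex{} = 0
g(1) = mex{} = 0
g(2) = mex{} = 0
g(3) = mex{0} = 1
g(4) = mex{0} = 1
g(5) = mex{0} = 1
g(6) = mex{0,1} = 2
g(7) = mex{0,1} = 2
g(8) = mex{0,1} = 2
g(9) = mex{0,1,2} = 3
g(10) = mex{1,2} = 0
So g(10) = 0.
By the Sprague-Grundy theorem, the Grundy value of a sum of independent games is the XOR of the component values.
Combined value = 3 XOR 0 = 3.

3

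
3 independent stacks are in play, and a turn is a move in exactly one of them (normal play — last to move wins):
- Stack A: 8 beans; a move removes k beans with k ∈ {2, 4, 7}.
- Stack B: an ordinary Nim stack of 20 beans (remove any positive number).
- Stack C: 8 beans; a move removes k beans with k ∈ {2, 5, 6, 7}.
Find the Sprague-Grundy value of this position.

23

Grundy values for stack A (subtraction set {2, 4, 7}):
g(0) = mex{} = 0
g(1) = mex{} = 0
g(2) = mex{0} = 1
g(3) = mex{0} = 1
g(4) = mex{0,1} = 2
g(5) = mex{0,1} = 2
g(6) = mex{1,2} = 0
g(7) = mex{0,1,2} = 3
g(8) = mex{0,2} = 1
So g(8) = 1.
Stack B is a plain Nim stack of size 20, so its Grundy value is 20.
Grundy values for stack C (subtraction set {2, 5, 6, 7}):
g(0) = mex{} = 0
g(1) = mex{} = 0
g(2) = mex{0} = 1
g(3) = mex{0} = 1
g(4) = mex{1} = 0
g(5) = mex{0,1} = 2
g(6) = mex{0} = 1
g(7) = mex{0,1,2} = 3
g(8) = mex{0,1} = 2
So g(8) = 2.
The value of a disjunctive sum is the nim-sum of the parts.
Combined value = 1 XOR 20 XOR 2 = 23.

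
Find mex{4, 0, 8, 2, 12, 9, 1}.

3

The values 0, 1, 2 are all present; 3 is the first non-negative integer missing from the set.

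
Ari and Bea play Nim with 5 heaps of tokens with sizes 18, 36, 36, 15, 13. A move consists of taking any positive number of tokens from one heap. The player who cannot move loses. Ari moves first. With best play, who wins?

Ari wins

Nim-sum: 18 XOR 36 XOR 36 XOR 15 XOR 13 = 16.
The nim-sum is 16 ≠ 0, so this is an N-position: the player to move can win; Ari has a winning move.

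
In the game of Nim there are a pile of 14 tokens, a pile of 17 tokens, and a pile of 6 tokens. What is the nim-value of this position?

25

Nim-sum: 14 ⊕ 17 ⊕ 6 = 25.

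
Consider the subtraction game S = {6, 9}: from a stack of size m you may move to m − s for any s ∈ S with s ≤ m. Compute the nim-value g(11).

Build the Grundy sequence with g(k) = mex{g(k−s) : s ∈ {6, 9}, s ≤ k}:
k:     0  1  2  3  4  5  6  7  8  9 10 11
g(k):  0  0  0  0  0  0  1  1  1  1  1  1
So g(11) = 1.

1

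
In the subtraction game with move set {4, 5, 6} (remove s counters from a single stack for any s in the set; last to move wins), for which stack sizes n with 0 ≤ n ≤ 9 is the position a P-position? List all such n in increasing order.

Grundy values for subtraction set {4, 5, 6}:
g(0) = mex{} = 0
g(1) = mex{} = 0
g(2) = mex{} = 0
g(3) = mex{} = 0
g(4) = mex{0} = 1
g(5) = mex{0} = 1
g(6) = mex{0} = 1
g(7) = mex{0} = 1
g(8) = mex{0,1} = 2
g(9) = mex{0,1} = 2
The P-positions (g = 0) in 0..9 are 0, 1, 2, 3.

0, 1, 2, 3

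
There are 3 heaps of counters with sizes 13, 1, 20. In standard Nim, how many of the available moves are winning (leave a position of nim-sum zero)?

1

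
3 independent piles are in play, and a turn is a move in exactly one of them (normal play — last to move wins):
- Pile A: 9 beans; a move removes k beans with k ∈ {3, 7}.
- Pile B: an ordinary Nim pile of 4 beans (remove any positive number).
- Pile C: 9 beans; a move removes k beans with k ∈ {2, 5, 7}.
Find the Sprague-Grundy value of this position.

Grundy values for pile A (subtraction set {3, 7}):
g(0) = mex{} = 0
g(1) = mex{} = 0
g(2) = mex{} = 0
g(3) = mex{0} = 1
g(4) = mex{0} = 1
g(5) = mex{0} = 1
g(6) = mex{1} = 0
g(7) = mex{0,1} = 2
g(8) = mex{0,1} = 2
g(9) = mex{0} = 1
So g(9) = 1.
Pile B is a plain Nim pile of size 4, so its Grundy value is 4.
Build the Grundy sequence for pile C with g(k) = mex{g(k−s) : s ∈ {2, 5, 7}, s ≤ k}:
g(0) = mex{} = 0
g(1) = mex{} = 0
g(2) = mex{0} = 1
g(3) = mex{0} = 1
g(4) = mex{1} = 0
g(5) = mex{0,1} = 2
g(6) = mex{0} = 1
g(7) = mex{0,1,2} = 3
g(8) = mex{0,1} = 2
g(9) = mex{0,1,3} = 2
So g(9) = 2.
By the Sprague-Grundy theorem, the Grundy value of a sum of independent games is the XOR of the component values.
Combined value = 1 XOR 4 XOR 2 = 7.

7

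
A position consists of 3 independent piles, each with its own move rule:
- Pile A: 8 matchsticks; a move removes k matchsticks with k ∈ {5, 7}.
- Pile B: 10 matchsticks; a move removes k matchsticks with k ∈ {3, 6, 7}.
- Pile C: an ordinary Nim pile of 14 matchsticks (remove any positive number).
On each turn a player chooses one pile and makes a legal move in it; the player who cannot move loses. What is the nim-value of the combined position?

For pile A, compute g(0), g(1), … with moves {5, 7}:
k:     0  1  2  3  4  5  6  7  8
g(k):  0  0  0  0  0  1  1  1  1
So g(8) = 1.
Grundy values for pile B (subtraction set {3, 6, 7}):
g(0) = mex{} = 0
g(1) = mex{} = 0
g(2) = mex{} = 0
g(3) = mex{0} = 1
g(4) = mex{0} = 1
g(5) = mex{0} = 1
g(6) = mex{0,1} = 2
g(7) = mex{0,1} = 2
g(8) = mex{0,1} = 2
g(9) = mex{0,1,2} = 3
g(10) = mex{1,2} = 0
So g(10) = 0.
Pile C is a plain Nim pile of size 14, so its Grundy value is 14.
The value of a disjunctive sum is the nim-sum of the parts.
Combined value = 1 ⊕ 0 ⊕ 14 = 15.

15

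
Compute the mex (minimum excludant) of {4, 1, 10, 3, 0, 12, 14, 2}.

5

The values 0, 1, 2, 3, 4 are all present; 5 is the first non-negative integer missing from the set.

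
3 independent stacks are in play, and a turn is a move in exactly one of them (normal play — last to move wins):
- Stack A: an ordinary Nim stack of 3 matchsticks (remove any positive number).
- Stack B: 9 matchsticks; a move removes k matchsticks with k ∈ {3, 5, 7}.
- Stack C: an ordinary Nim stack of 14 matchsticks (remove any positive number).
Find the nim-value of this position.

14

Stack A is a plain Nim stack of size 3, so its Grundy value is 3.
Grundy values for stack B (subtraction set {3, 5, 7}):
g(0) = mex{} = 0
g(1) = mex{} = 0
g(2) = mex{} = 0
g(3) = mex{0} = 1
g(4) = mex{0} = 1
g(5) = mex{0} = 1
g(6) = mex{0,1} = 2
g(7) = mex{0,1} = 2
g(8) = mex{0,1} = 2
g(9) = mex{0,1,2} = 3
So g(9) = 3.
Stack C is a plain Nim stack of size 14, so its Grundy value is 14.
The value of a disjunctive sum is the nim-sum of the parts.
Combined value = 3 ⊕ 3 ⊕ 14 = 14.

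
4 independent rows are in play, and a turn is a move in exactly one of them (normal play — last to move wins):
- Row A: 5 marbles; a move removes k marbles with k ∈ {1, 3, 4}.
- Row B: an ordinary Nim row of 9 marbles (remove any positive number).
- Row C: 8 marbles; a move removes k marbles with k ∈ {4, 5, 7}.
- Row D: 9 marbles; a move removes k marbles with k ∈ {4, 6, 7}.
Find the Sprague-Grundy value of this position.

10

Grundy values for row A (subtraction set {1, 3, 4}):
g(0) = mex{} = 0
g(1) = mex{0} = 1
g(2) = mex{1} = 0
g(3) = mex{0} = 1
g(4) = mex{0,1} = 2
g(5) = mex{0,1,2} = 3
So g(5) = 3.
Row B is a plain Nim row of size 9, so its Grundy value is 9.
For row C, compute g(0), g(1), … with moves {4, 5, 7}:
k:     0  1  2  3  4  5  6  7  8
g(k):  0  0  0  0  1  1  1  1  2
So g(8) = 2.
Build the Grundy sequence for row D with g(k) = mex{g(k−s) : s ∈ {4, 6, 7}, s ≤ k}:
k:     0  1  2  3  4  5  6  7  8  9
g(k):  0  0  0  0  1  1  1  1  2  2
So g(9) = 2.
The value of a disjunctive sum is the nim-sum of the parts.
Combined value = 3 ⊕ 9 ⊕ 2 ⊕ 2 = 10.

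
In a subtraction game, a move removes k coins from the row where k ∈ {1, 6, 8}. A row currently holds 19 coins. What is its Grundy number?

1

Grundy values for subtraction set {1, 6, 8}:
k:     0  1  2  3  4  5  6  7  8  9 10 11 12 13 14 15 16 17 18 19
g(k):  0  1  0  1  0  1  2  0  1  0  1  0  1  2  0  1  0  1  0  1
So g(19) = 1.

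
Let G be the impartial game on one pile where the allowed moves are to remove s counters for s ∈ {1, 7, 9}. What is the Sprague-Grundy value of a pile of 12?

Build the Grundy sequence with g(k) = mex{g(k−s) : s ∈ {1, 7, 9}, s ≤ k}:
k:     0  1  2  3  4  5  6  7  8  9 10 11 12
g(k):  0  1  0  1  0  1  0  1  0  1  0  1  0
So g(12) = 0.

0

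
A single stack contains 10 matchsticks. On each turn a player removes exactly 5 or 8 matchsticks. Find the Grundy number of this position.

2

Build the Grundy sequence with g(k) = mex{g(k−s) : s ∈ {5, 8}, s ≤ k}:
g(0) = mex{} = 0
g(1) = mex{} = 0
g(2) = mex{} = 0
g(3) = mex{} = 0
g(4) = mex{} = 0
g(5) = mex{0} = 1
g(6) = mex{0} = 1
g(7) = mex{0} = 1
g(8) = mex{0} = 1
g(9) = mex{0} = 1
g(10) = mex{0,1} = 2
So g(10) = 2.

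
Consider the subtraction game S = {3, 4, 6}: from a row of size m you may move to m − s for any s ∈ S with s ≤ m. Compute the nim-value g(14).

1

Grundy values for subtraction set {3, 4, 6}:
g(0) = mex{} = 0
g(1) = mex{} = 0
g(2) = mex{} = 0
g(3) = mex{0} = 1
g(4) = mex{0} = 1
g(5) = mex{0} = 1
g(6) = mex{0,1} = 2
g(7) = mex{0,1} = 2
g(8) = mex{0,1} = 2
g(9) = mex{1,2} = 0
g(10) = mex{1,2} = 0
g(11) = mex{1,2} = 0
g(12) = mex{0,2} = 1
g(13) = mex{0,2} = 1
g(14) = mex{0,2} = 1
So g(14) = 1.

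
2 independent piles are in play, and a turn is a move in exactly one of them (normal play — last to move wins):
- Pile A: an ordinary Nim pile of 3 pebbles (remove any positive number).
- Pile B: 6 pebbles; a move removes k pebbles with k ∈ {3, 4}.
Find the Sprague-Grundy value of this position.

1

Pile A is a plain Nim pile of size 3, so its Grundy value is 3.
For pile B, compute g(0), g(1), … with moves {3, 4}:
k:     0  1  2  3  4  5  6
g(k):  0  0  0  1  1  1  2
So g(6) = 2.
By the Sprague-Grundy theorem, the Grundy value of a sum of independent games is the XOR of the component values.
Combined value = 3 ⊕ 2 = 1.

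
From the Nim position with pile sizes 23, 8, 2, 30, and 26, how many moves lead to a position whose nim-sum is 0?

3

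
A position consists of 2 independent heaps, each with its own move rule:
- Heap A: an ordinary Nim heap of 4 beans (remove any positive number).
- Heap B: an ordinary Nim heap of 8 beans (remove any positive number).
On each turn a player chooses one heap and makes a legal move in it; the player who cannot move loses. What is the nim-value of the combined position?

12

Heap A is a plain Nim heap of size 4, so its Grundy value is 4.
Heap B is a plain Nim heap of size 8, so its Grundy value is 8.
The value of a disjunctive sum is the nim-sum of the parts.
Combined value = 4 XOR 8 = 12.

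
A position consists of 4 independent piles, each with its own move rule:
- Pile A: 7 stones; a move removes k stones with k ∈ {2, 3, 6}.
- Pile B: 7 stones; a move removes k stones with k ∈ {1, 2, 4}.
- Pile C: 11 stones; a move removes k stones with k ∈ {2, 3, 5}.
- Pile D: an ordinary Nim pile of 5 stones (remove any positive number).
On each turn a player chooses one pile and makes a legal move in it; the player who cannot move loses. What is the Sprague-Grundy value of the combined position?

7

For pile A, compute g(0), g(1), … with moves {2, 3, 6}:
g(0) = mex{} = 0
g(1) = mex{} = 0
g(2) = mex{0} = 1
g(3) = mex{0} = 1
g(4) = mex{0,1} = 2
g(5) = mex{1} = 0
g(6) = mex{0,1,2} = 3
g(7) = mex{0,2} = 1
So g(7) = 1.
Build the Grundy sequence for pile B with g(k) = mex{g(k−s) : s ∈ {1, 2, 4}, s ≤ k}:
g(0) = mex{} = 0
g(1) = mex{0} = 1
g(2) = mex{0,1} = 2
g(3) = mex{1,2} = 0
g(4) = mex{0,2} = 1
g(5) = mex{0,1} = 2
g(6) = mex{1,2} = 0
g(7) = mex{0,2} = 1
So g(7) = 1.
For pile C, compute g(0), g(1), … with moves {2, 3, 5}:
k:     0  1  2  3  4  5  6  7  8  9 10 11
g(k):  0  0  1  1  2  2  3  0  0  1  1  2
So g(11) = 2.
Pile D is a plain Nim pile of size 5, so its Grundy value is 5.
By the Sprague-Grundy theorem, the Grundy value of a sum of independent games is the XOR of the component values.
Combined value = 1 ⊕ 1 ⊕ 2 ⊕ 5 = 7.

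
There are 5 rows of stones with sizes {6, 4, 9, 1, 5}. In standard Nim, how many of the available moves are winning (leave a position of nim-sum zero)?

Compute the nim-sum pairwise:
6 ⊕ 4 = 2
2 ⊕ 9 = 11
11 ⊕ 1 = 10
10 ⊕ 5 = 15
The overall nim-sum is X = 15. A row of size p has a winning move iff p XOR X < p (reduce it to p XOR X).
  6: 6 XOR 15 = 9 ≥ 6 — no move.
  4: 4 XOR 15 = 11 ≥ 4 — no move.
  9: 9 XOR 15 = 6 < 9 — winning move (to 6).
  1: 1 XOR 15 = 14 ≥ 1 — no move.
  5: 5 XOR 15 = 10 ≥ 5 — no move.
That gives 1 winning move.

1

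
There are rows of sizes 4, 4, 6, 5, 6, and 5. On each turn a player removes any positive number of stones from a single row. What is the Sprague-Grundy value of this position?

0

Compute the nim-sum pairwise:
4 ⊕ 4 = 0
0 ⊕ 6 = 6
6 ⊕ 5 = 3
3 ⊕ 6 = 5
5 ⊕ 5 = 0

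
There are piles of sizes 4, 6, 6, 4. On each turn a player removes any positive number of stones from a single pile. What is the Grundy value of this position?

0

Nim-sum: 4 ⊕ 6 ⊕ 6 ⊕ 4 = 0.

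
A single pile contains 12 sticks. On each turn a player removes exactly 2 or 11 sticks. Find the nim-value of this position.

2

Grundy values for subtraction set {2, 11}:
g(0) = mex{} = 0
g(1) = mex{} = 0
g(2) = mex{0} = 1
g(3) = mex{0} = 1
g(4) = mex{1} = 0
g(5) = mex{1} = 0
g(6) = mex{0} = 1
g(7) = mex{0} = 1
g(8) = mex{1} = 0
g(9) = mex{1} = 0
g(10) = mex{0} = 1
g(11) = mex{0} = 1
g(12) = mex{0,1} = 2
So g(12) = 2.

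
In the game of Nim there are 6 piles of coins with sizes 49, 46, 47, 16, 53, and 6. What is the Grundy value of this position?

Nim-sum: 49 ⊕ 46 ⊕ 47 ⊕ 16 ⊕ 53 ⊕ 6 = 19.

19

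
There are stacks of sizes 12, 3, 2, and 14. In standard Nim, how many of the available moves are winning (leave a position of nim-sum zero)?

3

Nim-sum: 12 XOR 3 XOR 2 XOR 14 = 3.
The overall nim-sum is X = 3. A stack of size p has a winning move iff p XOR X < p (reduce it to p XOR X).
  12: 12 XOR 3 = 15 ≥ 12 — no move.
  3: 3 XOR 3 = 0 < 3 — winning move (to 0).
  2: 2 XOR 3 = 1 < 2 — winning move (to 1).
  14: 14 XOR 3 = 13 < 14 — winning move (to 13).
That gives 3 winning moves.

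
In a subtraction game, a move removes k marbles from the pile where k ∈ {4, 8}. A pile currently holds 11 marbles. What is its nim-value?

2

Build the Grundy sequence with g(k) = mex{g(k−s) : s ∈ {4, 8}, s ≤ k}:
k:     0  1  2  3  4  5  6  7  8  9 10 11
g(k):  0  0  0  0  1  1  1  1  2  2  2  2
So g(11) = 2.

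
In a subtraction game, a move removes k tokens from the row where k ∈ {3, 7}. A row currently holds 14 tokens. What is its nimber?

1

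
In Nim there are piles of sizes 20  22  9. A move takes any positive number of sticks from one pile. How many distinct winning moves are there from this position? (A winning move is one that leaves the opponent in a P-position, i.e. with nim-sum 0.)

1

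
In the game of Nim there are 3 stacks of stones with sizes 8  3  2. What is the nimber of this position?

9

Compute the nim-sum pairwise:
8 ^ 3 = 11
11 ^ 2 = 9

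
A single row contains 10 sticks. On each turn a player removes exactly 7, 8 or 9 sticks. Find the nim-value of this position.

1

Grundy values for subtraction set {7, 8, 9}:
g(0) = mex{} = 0
g(1) = mex{} = 0
g(2) = mex{} = 0
g(3) = mex{} = 0
g(4) = mex{} = 0
g(5) = mex{} = 0
g(6) = mex{} = 0
g(7) = mex{0} = 1
g(8) = mex{0} = 1
g(9) = mex{0} = 1
g(10) = mex{0} = 1
So g(10) = 1.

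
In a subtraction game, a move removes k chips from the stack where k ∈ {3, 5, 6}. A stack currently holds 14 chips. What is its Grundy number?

1

Grundy values for subtraction set {3, 5, 6}:
k:     0  1  2  3  4  5  6  7  8  9 10 11 12 13 14
g(k):  0  0  0  1  1  1  2  2  2  0  0  0  1  1  1
So g(14) = 1.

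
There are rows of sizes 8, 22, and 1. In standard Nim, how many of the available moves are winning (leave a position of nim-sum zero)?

Nim-sum: 8 ^ 22 ^ 1 = 31.
The overall nim-sum is X = 31. A row of size p has a winning move iff p XOR X < p (reduce it to p XOR X).
  8: 8 XOR 31 = 23 ≥ 8 — no move.
  22: 22 XOR 31 = 9 < 22 — winning move (to 9).
  1: 1 XOR 31 = 30 ≥ 1 — no move.
That gives 1 winning move.

1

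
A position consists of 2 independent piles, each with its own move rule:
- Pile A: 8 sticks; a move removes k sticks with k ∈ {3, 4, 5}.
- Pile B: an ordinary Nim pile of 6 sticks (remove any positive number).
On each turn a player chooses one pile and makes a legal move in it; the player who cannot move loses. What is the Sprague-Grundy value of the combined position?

6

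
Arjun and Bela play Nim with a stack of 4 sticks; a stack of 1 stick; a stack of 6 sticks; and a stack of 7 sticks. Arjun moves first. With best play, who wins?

Arjun wins

Compute the nim-sum pairwise:
4 ⊕ 1 = 5
5 ⊕ 6 = 3
3 ⊕ 7 = 4
The nim-sum is 4 ≠ 0, so this is an N-position: the player to move can win; Arjun has a winning move.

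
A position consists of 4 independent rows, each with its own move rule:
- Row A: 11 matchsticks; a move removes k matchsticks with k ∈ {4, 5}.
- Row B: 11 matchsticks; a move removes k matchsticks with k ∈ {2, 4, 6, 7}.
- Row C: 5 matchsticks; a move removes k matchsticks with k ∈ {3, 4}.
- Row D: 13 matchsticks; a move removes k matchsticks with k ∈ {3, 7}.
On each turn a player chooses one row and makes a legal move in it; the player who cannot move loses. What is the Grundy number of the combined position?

1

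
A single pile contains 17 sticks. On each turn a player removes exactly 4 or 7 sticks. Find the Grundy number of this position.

Build the Grundy sequence with g(k) = mex{g(k−s) : s ∈ {4, 7}, s ≤ k}:
k:     0  1  2  3  4  5  6  7  8  9 10 11 12 13 14 15 16 17
g(k):  0  0  0  0  1  1  1  1  2  2  2  0  0  0  0  1  1  1
So g(17) = 1.

1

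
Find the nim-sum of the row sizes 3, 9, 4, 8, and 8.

14

Nim-sum: 3 XOR 9 XOR 4 XOR 8 XOR 8 = 14.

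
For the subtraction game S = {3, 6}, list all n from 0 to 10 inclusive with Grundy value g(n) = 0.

0, 1, 2, 9, 10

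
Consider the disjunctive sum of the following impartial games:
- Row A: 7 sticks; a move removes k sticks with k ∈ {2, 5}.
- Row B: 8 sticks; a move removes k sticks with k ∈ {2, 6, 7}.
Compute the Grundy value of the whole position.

2

Build the Grundy sequence for row A with g(k) = mex{g(k−s) : s ∈ {2, 5}, s ≤ k}:
g(0) = mex{} = 0
g(1) = mex{} = 0
g(2) = mex{0} = 1
g(3) = mex{0} = 1
g(4) = mex{1} = 0
g(5) = mex{0,1} = 2
g(6) = mex{0} = 1
g(7) = mex{1,2} = 0
So g(7) = 0.
For row B, compute g(0), g(1), … with moves {2, 6, 7}:
g(0) = mex{} = 0
g(1) = mex{} = 0
g(2) = mex{0} = 1
g(3) = mex{0} = 1
g(4) = mex{1} = 0
g(5) = mex{1} = 0
g(6) = mex{0} = 1
g(7) = mex{0} = 1
g(8) = mex{0,1} = 2
So g(8) = 2.
By the Sprague-Grundy theorem, the Grundy value of a sum of independent games is the XOR of the component values.
Combined value = 0 XOR 2 = 2.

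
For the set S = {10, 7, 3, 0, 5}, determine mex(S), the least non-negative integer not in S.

0 is in the set but 1 is not, so the mex is 1.

1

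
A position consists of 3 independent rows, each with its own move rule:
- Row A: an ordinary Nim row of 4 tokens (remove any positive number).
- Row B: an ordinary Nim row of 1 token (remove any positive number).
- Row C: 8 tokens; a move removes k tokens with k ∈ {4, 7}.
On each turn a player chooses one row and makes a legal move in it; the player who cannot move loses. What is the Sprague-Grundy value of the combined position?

Row A is a plain Nim row of size 4, so its Grundy value is 4.
Row B is a plain Nim row of size 1, so its Grundy value is 1.
For row C, compute g(0), g(1), … with moves {4, 7}:
k:     0  1  2  3  4  5  6  7  8
g(k):  0  0  0  0  1  1  1  1  2
So g(8) = 2.
The value of a disjunctive sum is the nim-sum of the parts.
Combined value = 4 ⊕ 1 ⊕ 2 = 7.

7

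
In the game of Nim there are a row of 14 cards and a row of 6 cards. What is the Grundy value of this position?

Compute the nim-sum pairwise:
14 XOR 6 = 8

8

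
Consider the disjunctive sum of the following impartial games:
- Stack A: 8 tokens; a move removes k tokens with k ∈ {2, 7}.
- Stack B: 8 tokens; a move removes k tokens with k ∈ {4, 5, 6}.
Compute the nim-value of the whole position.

0

Build the Grundy sequence for stack A with g(k) = mex{g(k−s) : s ∈ {2, 7}, s ≤ k}:
g(0) = mex{} = 0
g(1) = mex{} = 0
g(2) = mex{0} = 1
g(3) = mex{0} = 1
g(4) = mex{1} = 0
g(5) = mex{1} = 0
g(6) = mex{0} = 1
g(7) = mex{0} = 1
g(8) = mex{0,1} = 2
So g(8) = 2.
Grundy values for stack B (subtraction set {4, 5, 6}):
k:     0  1  2  3  4  5  6  7  8
g(k):  0  0  0  0  1  1  1  1  2
So g(8) = 2.
The value of a disjunctive sum is the nim-sum of the parts.
Combined value = 2 XOR 2 = 0.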